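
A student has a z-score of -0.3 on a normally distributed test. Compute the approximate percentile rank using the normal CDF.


CDF(z) = 0.5 * (1 + erf(z/sqrt(2)))
erf(-0.2121) = -0.2358
CDF = 0.3821
Percentile rank = 0.3821 * 100 = 38.21

38.21


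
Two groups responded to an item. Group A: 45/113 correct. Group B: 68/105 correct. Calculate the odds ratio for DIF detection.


Odds_A = 45/68 = 0.6618
Odds_B = 68/37 = 1.8378
OR = Odds_A / Odds_B = 0.6618 / 1.8378
Exactly, OR = (45 * 37) / (68 * 68) = 1665 / 4624
OR = 0.3601

0.3601


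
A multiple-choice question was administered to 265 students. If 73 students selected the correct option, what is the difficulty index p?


Item difficulty p = number correct / total examinees
p = 73 / 265
p = 0.2755

0.2755


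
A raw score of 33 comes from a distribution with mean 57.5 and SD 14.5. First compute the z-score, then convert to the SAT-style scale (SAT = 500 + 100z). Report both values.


z = (X - mean) / SD = (33 - 57.5) / 14.5
z = -24.5 / 14.5
z = -1.6897
SAT-scale = SAT = 500 + 100z
Carry z at full precision (z = -24.5 / 14.5) into the conversion:
SAT-scale = 500 + 100 * (-24.5 / 14.5) = 500 + -2450 / 14.5
SAT-scale = 500 + -168.9655
SAT-scale = 331.0345

331.0345


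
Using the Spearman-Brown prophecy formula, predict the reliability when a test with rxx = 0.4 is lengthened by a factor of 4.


r_new = (n * rxx) / (1 + (n-1) * rxx)
r_new = (4 * 0.4) / (1 + 3 * 0.4)
r_new = 1.6 / 2.2
r_new = 0.7273

0.7273


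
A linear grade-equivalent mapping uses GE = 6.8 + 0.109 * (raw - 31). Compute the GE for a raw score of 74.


raw - median = 74 - 31 = 43
slope * diff = 0.109 * 43 = 4.687
GE = 6.8 + 4.687
GE = 11.487

11.487


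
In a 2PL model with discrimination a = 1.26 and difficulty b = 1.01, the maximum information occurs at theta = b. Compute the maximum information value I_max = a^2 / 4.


For 2PL, max info at theta = b = 1.01
I_max = a^2 / 4 = 1.26^2 / 4
= 1.5876 / 4
I_max = 0.3969

0.3969


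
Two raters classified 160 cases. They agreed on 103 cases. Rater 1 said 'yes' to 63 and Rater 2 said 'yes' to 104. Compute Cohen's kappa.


P_o = 103/160 = 0.64375
P_e = (63*104 + 97*56) / 25600 = 0.468125
kappa = (P_o - P_e) / (1 - P_e)
kappa = (0.64375 - 0.468125) / (1 - 0.468125)
kappa = 0.3302

0.3302


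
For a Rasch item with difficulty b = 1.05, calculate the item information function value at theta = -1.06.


P = 1/(1+exp(-(-1.06-1.05))) = 0.1081
I = P*(1-P) = 0.1081 * 0.8919
I = 0.0964

0.0964


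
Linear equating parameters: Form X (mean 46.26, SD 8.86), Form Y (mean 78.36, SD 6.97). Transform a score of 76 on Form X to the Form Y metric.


slope = SD_Y / SD_X = 6.97 / 8.86 ~ 0.7867
intercept = mean_Y - slope * mean_X = 78.36 - (6.97 / 8.86) * 46.26 ~ 41.9681
Y = slope * X + intercept. To avoid rounding drift from the rounded slope/intercept, evaluate the equivalent form Y = mean_Y + SD_Y * (X - mean_X) / SD_X at full precision:
Y = 78.36 + 6.97 * (76 - 46.26) / 8.86
Y = 78.36 + 6.97 * 29.74 / 8.86
Y = 78.36 + 207.2878 / 8.86
Y = 78.36 + 23.3959
Y = 101.7559

101.7559


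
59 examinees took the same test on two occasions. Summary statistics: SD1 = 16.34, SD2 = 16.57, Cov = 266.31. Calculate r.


r = cov(X,Y) / (SD_X * SD_Y)
r = 266.31 / (16.34 * 16.57)
r = 266.31 / 270.7538
r = 0.9836

0.9836


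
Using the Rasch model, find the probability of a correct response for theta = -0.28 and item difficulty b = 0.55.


theta - b = -0.28 - 0.55 = -0.83
exp(-(theta - b)) = exp(0.83) = 2.2933
P = 1 / (1 + 2.2933)
P = 0.3036

0.3036


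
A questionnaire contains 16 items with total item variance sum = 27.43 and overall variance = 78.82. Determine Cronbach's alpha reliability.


alpha = (k/(k-1)) * (1 - sum(si^2)/s_total^2)
= (16/15) * (1 - 27.43/78.82)
alpha = 0.6955

0.6955


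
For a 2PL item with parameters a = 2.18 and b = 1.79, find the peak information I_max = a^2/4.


For 2PL, max info at theta = b = 1.79
I_max = a^2 / 4 = 2.18^2 / 4
= 4.7524 / 4
I_max = 1.1881

1.1881


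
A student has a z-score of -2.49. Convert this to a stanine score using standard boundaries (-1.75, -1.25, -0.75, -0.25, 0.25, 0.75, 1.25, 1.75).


Stanine boundaries: [-1.75, -1.25, -0.75, -0.25, 0.25, 0.75, 1.25, 1.75]
z = -2.49
Check each boundary:
  z < -1.75
  z < -1.25
  z < -0.75
  z < -0.25
  z < 0.25
  z < 0.75
  z < 1.25
  z < 1.75
Highest qualifying boundary gives stanine = 1

1


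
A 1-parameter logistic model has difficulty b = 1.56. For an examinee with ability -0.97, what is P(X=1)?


theta - b = -0.97 - 1.56 = -2.53
exp(-(theta - b)) = exp(2.53) = 12.5535
P = 1 / (1 + 12.5535)
P = 0.0738

0.0738


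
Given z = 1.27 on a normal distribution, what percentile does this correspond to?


CDF(z) = 0.5 * (1 + erf(z/sqrt(2)))
erf(0.898) = 0.7959
CDF = 0.898
Percentile rank = 0.898 * 100 = 89.8

89.8


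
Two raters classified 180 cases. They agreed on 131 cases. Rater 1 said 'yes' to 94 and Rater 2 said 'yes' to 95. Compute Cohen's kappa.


P_o = 131/180 = 0.727778
P_e = (94*95 + 86*85) / 32400 = 0.501235
kappa = (P_o - P_e) / (1 - P_e)
kappa = (0.727778 - 0.501235) / (1 - 0.501235)
kappa = 0.4542

0.4542


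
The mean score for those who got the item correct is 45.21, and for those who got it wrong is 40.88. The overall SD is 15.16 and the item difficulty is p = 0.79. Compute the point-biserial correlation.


q = 1 - p = 0.21
rpb = ((M1 - M0) / SD) * sqrt(p * q)
rpb = ((45.21 - 40.88) / 15.16) * sqrt(0.79 * 0.21)
rpb = 0.1163

0.1163


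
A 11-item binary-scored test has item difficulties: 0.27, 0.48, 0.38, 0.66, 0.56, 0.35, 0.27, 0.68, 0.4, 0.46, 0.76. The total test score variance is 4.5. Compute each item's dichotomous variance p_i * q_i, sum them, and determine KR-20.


For each item, compute p_i * q_i:
  Item 1: 0.27 * 0.73 = 0.1971
  Item 2: 0.48 * 0.52 = 0.2496
  Item 3: 0.38 * 0.62 = 0.2356
  Item 4: 0.66 * 0.34 = 0.2244
  Item 5: 0.56 * 0.44 = 0.2464
  Item 6: 0.35 * 0.65 = 0.2275
  Item 7: 0.27 * 0.73 = 0.1971
  Item 8: 0.68 * 0.32 = 0.2176
  Item 9: 0.4 * 0.6 = 0.24
  Item 10: 0.46 * 0.54 = 0.2484
  Item 11: 0.76 * 0.24 = 0.1824
Sum(p_i * q_i) = 0.1971 + 0.2496 + 0.2356 + 0.2244 + 0.2464 + 0.2275 + 0.1971 + 0.2176 + 0.24 + 0.2484 + 0.1824 = 2.4661
KR-20 = (k/(k-1)) * (1 - Sum(p_i*q_i) / Var_total)
= (11/10) * (1 - 2.4661/4.5)
= 1.1 * 0.452
KR-20 = 0.4972

0.4972


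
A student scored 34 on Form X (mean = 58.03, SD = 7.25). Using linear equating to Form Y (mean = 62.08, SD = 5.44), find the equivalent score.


slope = SD_Y / SD_X = 5.44 / 7.25 ~ 0.7503
intercept = mean_Y - slope * mean_X = 62.08 - (5.44 / 7.25) * 58.03 ~ 18.5375
Y = slope * X + intercept. To avoid rounding drift from the rounded slope/intercept, evaluate the equivalent form Y = mean_Y + SD_Y * (X - mean_X) / SD_X at full precision:
Y = 62.08 + 5.44 * (34 - 58.03) / 7.25
Y = 62.08 - 5.44 * 24.03 / 7.25
Y = 62.08 - 130.7232 / 7.25
Y = 62.08 - 18.0308
Y = 44.0492

44.0492


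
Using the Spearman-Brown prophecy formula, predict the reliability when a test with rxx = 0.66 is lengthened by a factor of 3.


r_new = (n * rxx) / (1 + (n-1) * rxx)
r_new = (3 * 0.66) / (1 + 2 * 0.66)
r_new = 1.98 / 2.32
r_new = 0.8534

0.8534


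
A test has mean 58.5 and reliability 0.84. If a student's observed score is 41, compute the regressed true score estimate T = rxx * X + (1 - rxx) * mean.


T_est = rxx * X + (1 - rxx) * mean
T_est = 0.84 * 41 + 0.16 * 58.5
T_est = 34.44 + 9.36
T_est = 43.8

43.8


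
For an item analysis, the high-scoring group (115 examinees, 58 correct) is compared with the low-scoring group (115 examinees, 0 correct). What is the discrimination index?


p_upper = 58/115 = 0.5043
p_lower = 0/115 = 0.0
D = 0.5043 - 0.0 = 0.5043

0.5043


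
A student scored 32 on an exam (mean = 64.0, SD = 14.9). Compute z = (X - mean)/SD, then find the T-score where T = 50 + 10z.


z = (X - mean) / SD = (32 - 64.0) / 14.9
z = -32.0 / 14.9
z = -2.1477
T-score = T = 50 + 10z
Carry z at full precision (z = -32.0 / 14.9) into the conversion:
T-score = 50 + 10 * (-32.0 / 14.9) = 50 + -320 / 14.9
T-score = 50 + -21.4765
T-score = 28.5235

28.5235


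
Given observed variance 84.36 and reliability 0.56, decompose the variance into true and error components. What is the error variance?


var_true = rxx * var_obs = 0.56 * 84.36 = 47.2416
var_error = var_obs - var_true
var_error = 84.36 - 47.2416
var_error = 37.1184

37.1184


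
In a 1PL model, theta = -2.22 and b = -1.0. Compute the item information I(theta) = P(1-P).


P = 1/(1+exp(-(-2.22--1.0))) = 0.2279
I = P*(1-P) = 0.2279 * 0.7721
I = 0.176

0.176


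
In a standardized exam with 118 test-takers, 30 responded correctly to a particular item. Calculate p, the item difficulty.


Item difficulty p = number correct / total examinees
p = 30 / 118
p = 0.2542

0.2542


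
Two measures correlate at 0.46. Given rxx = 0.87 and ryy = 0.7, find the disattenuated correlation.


r_corrected = rxy / sqrt(rxx * ryy)
= 0.46 / sqrt(0.87 * 0.7)
= 0.46 / sqrt(0.609)
= 0.46 / 0.780385
r_corrected = 0.5895

0.5895


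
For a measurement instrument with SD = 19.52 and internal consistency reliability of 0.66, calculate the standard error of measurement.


SEM = SD * sqrt(1 - rxx)
SEM = 19.52 * sqrt(1 - 0.66)
SEM = 19.52 * sqrt(0.34) = 19.52 * 0.583095
SEM = 11.382

11.382


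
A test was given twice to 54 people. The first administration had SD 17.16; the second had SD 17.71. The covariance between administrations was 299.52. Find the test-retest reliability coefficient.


r = cov(X,Y) / (SD_X * SD_Y)
r = 299.52 / (17.16 * 17.71)
r = 299.52 / 303.9036
r = 0.9856

0.9856


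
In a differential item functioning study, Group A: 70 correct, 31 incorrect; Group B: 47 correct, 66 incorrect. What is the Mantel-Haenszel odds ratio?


Odds_A = 70/31 = 2.2581
Odds_B = 47/66 = 0.7121
OR = Odds_A / Odds_B = 2.2581 / 0.7121
Exactly, OR = (70 * 66) / (31 * 47) = 4620 / 1457
OR = 3.1709

3.1709


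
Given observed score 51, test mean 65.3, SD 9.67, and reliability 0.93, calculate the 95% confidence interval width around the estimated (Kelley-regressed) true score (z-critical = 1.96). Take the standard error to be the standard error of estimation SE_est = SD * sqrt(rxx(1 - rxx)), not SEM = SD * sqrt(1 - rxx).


True score estimate = 0.93*51 + 0.07*65.3 = 52.001
SE_est = SD * sqrt(rxx * (1 - rxx)) = 9.67 * sqrt(0.93 * 0.07) = 9.67 * sqrt(0.0651) = 2.467272
CI = T_est +/- z * SE_est, so width = 2 * z * SE_est = 2 * 1.96 * 2.467272
Width = 9.6717

9.6717


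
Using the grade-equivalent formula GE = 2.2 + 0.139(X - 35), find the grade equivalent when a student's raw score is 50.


raw - median = 50 - 35 = 15
slope * diff = 0.139 * 15 = 2.085
GE = 2.2 + 2.085
GE = 4.285

4.285


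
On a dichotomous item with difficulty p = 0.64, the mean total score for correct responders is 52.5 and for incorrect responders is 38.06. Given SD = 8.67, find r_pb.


q = 1 - p = 0.36
rpb = ((M1 - M0) / SD) * sqrt(p * q)
rpb = ((52.5 - 38.06) / 8.67) * sqrt(0.64 * 0.36)
rpb = 0.7994

0.7994


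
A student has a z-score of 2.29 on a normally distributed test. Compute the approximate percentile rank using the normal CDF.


CDF(z) = 0.5 * (1 + erf(z/sqrt(2)))
erf(1.6193) = 0.978
CDF = 0.989
Percentile rank = 0.989 * 100 = 98.9

98.9


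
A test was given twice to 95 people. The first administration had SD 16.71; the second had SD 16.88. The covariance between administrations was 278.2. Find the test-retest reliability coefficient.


r = cov(X,Y) / (SD_X * SD_Y)
r = 278.2 / (16.71 * 16.88)
r = 278.2 / 282.0648
r = 0.9863

0.9863


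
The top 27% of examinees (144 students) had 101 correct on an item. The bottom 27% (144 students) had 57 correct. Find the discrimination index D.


p_upper = 101/144 = 0.7014
p_lower = 57/144 = 0.3958
D = 0.7014 - 0.3958 = 0.3056

0.3056


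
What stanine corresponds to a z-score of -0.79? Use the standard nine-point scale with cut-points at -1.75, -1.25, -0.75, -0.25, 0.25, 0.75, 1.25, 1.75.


Stanine boundaries: [-1.75, -1.25, -0.75, -0.25, 0.25, 0.75, 1.25, 1.75]
z = -0.79
Check each boundary:
  z >= -1.75 -> could be stanine 2
  z >= -1.25 -> could be stanine 3
  z < -0.75
  z < -0.25
  z < 0.25
  z < 0.75
  z < 1.25
  z < 1.75
Highest qualifying boundary gives stanine = 3

3


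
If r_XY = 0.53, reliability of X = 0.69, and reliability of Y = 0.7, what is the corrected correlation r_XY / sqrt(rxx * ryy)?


r_corrected = rxy / sqrt(rxx * ryy)
= 0.53 / sqrt(0.69 * 0.7)
= 0.53 / sqrt(0.483)
= 0.53 / 0.694982
r_corrected = 0.7626

0.7626


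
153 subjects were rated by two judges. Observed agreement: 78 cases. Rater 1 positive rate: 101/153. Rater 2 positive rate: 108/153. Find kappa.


P_o = 78/153 = 0.509804
P_e = (101*108 + 52*45) / 23409 = 0.565936
kappa = (P_o - P_e) / (1 - P_e)
kappa = (0.509804 - 0.565936) / (1 - 0.565936)
kappa = -0.1293

-0.1293


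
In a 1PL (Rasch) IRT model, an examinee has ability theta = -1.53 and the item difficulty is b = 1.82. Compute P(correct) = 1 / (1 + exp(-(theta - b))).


theta - b = -1.53 - 1.82 = -3.35
exp(-(theta - b)) = exp(3.35) = 28.5027
P = 1 / (1 + 28.5027)
P = 0.0339

0.0339


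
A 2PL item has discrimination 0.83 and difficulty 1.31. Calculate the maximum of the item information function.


For 2PL, max info at theta = b = 1.31
I_max = a^2 / 4 = 0.83^2 / 4
= 0.6889 / 4
I_max = 0.1722

0.1722


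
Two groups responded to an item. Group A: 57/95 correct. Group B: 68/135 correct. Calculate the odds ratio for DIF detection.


Odds_A = 57/38 = 1.5
Odds_B = 68/67 = 1.0149
OR = Odds_A / Odds_B = 1.5 / 1.0149
Exactly, OR = (57 * 67) / (38 * 68) = 3819 / 2584
OR = 1.4779

1.4779


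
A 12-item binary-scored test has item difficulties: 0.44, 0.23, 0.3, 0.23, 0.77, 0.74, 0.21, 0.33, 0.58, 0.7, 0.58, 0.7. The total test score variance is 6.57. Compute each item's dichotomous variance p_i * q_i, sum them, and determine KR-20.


For each item, compute p_i * q_i:
  Item 1: 0.44 * 0.56 = 0.2464
  Item 2: 0.23 * 0.77 = 0.1771
  Item 3: 0.3 * 0.7 = 0.21
  Item 4: 0.23 * 0.77 = 0.1771
  Item 5: 0.77 * 0.23 = 0.1771
  Item 6: 0.74 * 0.26 = 0.1924
  Item 7: 0.21 * 0.79 = 0.1659
  Item 8: 0.33 * 0.67 = 0.2211
  Item 9: 0.58 * 0.42 = 0.2436
  Item 10: 0.7 * 0.3 = 0.21
  Item 11: 0.58 * 0.42 = 0.2436
  Item 12: 0.7 * 0.3 = 0.21
Sum(p_i * q_i) = 0.2464 + 0.1771 + 0.21 + 0.1771 + 0.1771 + 0.1924 + 0.1659 + 0.2211 + 0.2436 + 0.21 + 0.2436 + 0.21 = 2.4743
KR-20 = (k/(k-1)) * (1 - Sum(p_i*q_i) / Var_total)
= (12/11) * (1 - 2.4743/6.57)
= 1.0909 * 0.6234
KR-20 = 0.6801

0.6801


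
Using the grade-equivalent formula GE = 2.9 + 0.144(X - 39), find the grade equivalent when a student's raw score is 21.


raw - median = 21 - 39 = -18
slope * diff = 0.144 * -18 = -2.592
GE = 2.9 + -2.592
GE = 0.308

0.308


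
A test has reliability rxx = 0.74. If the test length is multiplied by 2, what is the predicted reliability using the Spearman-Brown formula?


r_new = (n * rxx) / (1 + (n-1) * rxx)
r_new = (2 * 0.74) / (1 + 1 * 0.74)
r_new = 1.48 / 1.74
r_new = 0.8506

0.8506


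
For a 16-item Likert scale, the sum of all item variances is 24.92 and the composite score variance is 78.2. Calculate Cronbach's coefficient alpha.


alpha = (k/(k-1)) * (1 - sum(si^2)/s_total^2)
= (16/15) * (1 - 24.92/78.2)
alpha = 0.7268

0.7268


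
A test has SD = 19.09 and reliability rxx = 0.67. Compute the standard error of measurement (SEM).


SEM = SD * sqrt(1 - rxx)
SEM = 19.09 * sqrt(1 - 0.67)
SEM = 19.09 * sqrt(0.33) = 19.09 * 0.574456
SEM = 10.9664

10.9664


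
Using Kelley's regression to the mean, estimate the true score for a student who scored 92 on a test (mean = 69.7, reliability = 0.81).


T_est = rxx * X + (1 - rxx) * mean
T_est = 0.81 * 92 + 0.19 * 69.7
T_est = 74.52 + 13.243
T_est = 87.763

87.763


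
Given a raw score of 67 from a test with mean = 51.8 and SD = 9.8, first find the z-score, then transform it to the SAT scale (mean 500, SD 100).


z = (X - mean) / SD = (67 - 51.8) / 9.8
z = 15.2 / 9.8
z = 1.551
SAT-scale = SAT = 500 + 100z
Carry z at full precision (z = 15.2 / 9.8) into the conversion:
SAT-scale = 500 + 100 * (15.2 / 9.8) = 500 + 1520 / 9.8
SAT-scale = 500 + 155.102
SAT-scale = 655.102

655.102


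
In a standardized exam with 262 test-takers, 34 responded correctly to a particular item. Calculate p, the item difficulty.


Item difficulty p = number correct / total examinees
p = 34 / 262
p = 0.1298

0.1298


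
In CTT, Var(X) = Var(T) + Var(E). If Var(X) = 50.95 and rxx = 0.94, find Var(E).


var_true = rxx * var_obs = 0.94 * 50.95 = 47.893
var_error = var_obs - var_true
var_error = 50.95 - 47.893
var_error = 3.057

3.057


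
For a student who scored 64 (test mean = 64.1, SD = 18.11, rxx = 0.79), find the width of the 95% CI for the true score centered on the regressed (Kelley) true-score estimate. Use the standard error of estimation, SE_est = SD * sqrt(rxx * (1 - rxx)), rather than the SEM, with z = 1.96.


True score estimate = 0.79*64 + 0.21*64.1 = 64.021
SE_est = SD * sqrt(rxx * (1 - rxx)) = 18.11 * sqrt(0.79 * 0.21) = 18.11 * sqrt(0.1659) = 7.376352
CI = T_est +/- z * SE_est, so width = 2 * z * SE_est = 2 * 1.96 * 7.376352
Width = 28.9153

28.9153


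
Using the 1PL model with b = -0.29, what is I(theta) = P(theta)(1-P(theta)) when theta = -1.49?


P = 1/(1+exp(-(-1.49--0.29))) = 0.2315
I = P*(1-P) = 0.2315 * 0.7685
I = 0.1779

0.1779


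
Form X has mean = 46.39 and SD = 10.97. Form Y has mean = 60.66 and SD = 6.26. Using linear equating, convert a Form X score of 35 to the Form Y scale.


slope = SD_Y / SD_X = 6.26 / 10.97 ~ 0.5706
intercept = mean_Y - slope * mean_X = 60.66 - (6.26 / 10.97) * 46.39 ~ 34.1877
Y = slope * X + intercept. To avoid rounding drift from the rounded slope/intercept, evaluate the equivalent form Y = mean_Y + SD_Y * (X - mean_X) / SD_X at full precision:
Y = 60.66 + 6.26 * (35 - 46.39) / 10.97
Y = 60.66 - 6.26 * 11.39 / 10.97
Y = 60.66 - 71.3014 / 10.97
Y = 60.66 - 6.4997
Y = 54.1603

54.1603


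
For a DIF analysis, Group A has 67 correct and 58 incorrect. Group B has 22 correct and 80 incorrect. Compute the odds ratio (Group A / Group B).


Odds_A = 67/58 = 1.1552
Odds_B = 22/80 = 0.275
OR = Odds_A / Odds_B = 1.1552 / 0.275
Exactly, OR = (67 * 80) / (58 * 22) = 5360 / 1276
OR = 4.2006

4.2006


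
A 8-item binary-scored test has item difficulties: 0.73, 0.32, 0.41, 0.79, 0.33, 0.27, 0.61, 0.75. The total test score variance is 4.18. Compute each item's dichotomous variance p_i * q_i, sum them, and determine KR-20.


For each item, compute p_i * q_i:
  Item 1: 0.73 * 0.27 = 0.1971
  Item 2: 0.32 * 0.68 = 0.2176
  Item 3: 0.41 * 0.59 = 0.2419
  Item 4: 0.79 * 0.21 = 0.1659
  Item 5: 0.33 * 0.67 = 0.2211
  Item 6: 0.27 * 0.73 = 0.1971
  Item 7: 0.61 * 0.39 = 0.2379
  Item 8: 0.75 * 0.25 = 0.1875
Sum(p_i * q_i) = 0.1971 + 0.2176 + 0.2419 + 0.1659 + 0.2211 + 0.1971 + 0.2379 + 0.1875 = 1.6661
KR-20 = (k/(k-1)) * (1 - Sum(p_i*q_i) / Var_total)
= (8/7) * (1 - 1.6661/4.18)
= 1.1429 * 0.6014
KR-20 = 0.6873

0.6873


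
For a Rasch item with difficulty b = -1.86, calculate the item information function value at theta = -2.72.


P = 1/(1+exp(-(-2.72--1.86))) = 0.2973
I = P*(1-P) = 0.2973 * 0.7027
I = 0.2089

0.2089


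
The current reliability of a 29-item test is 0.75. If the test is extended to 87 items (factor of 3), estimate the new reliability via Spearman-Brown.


r_new = (n * rxx) / (1 + (n-1) * rxx)
r_new = (3 * 0.75) / (1 + 2 * 0.75)
r_new = 2.25 / 2.5
r_new = 0.9

0.9


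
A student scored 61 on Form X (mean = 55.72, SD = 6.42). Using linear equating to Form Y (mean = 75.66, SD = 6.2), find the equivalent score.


slope = SD_Y / SD_X = 6.2 / 6.42 ~ 0.9657
intercept = mean_Y - slope * mean_X = 75.66 - (6.2 / 6.42) * 55.72 ~ 21.8494
Y = slope * X + intercept. To avoid rounding drift from the rounded slope/intercept, evaluate the equivalent form Y = mean_Y + SD_Y * (X - mean_X) / SD_X at full precision:
Y = 75.66 + 6.2 * (61 - 55.72) / 6.42
Y = 75.66 + 6.2 * 5.28 / 6.42
Y = 75.66 + 32.736 / 6.42
Y = 75.66 + 5.0991
Y = 80.7591

80.7591


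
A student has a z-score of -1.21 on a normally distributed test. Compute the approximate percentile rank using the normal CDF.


CDF(z) = 0.5 * (1 + erf(z/sqrt(2)))
erf(-0.8556) = -0.7737
CDF = 0.1131
Percentile rank = 0.1131 * 100 = 11.31

11.31


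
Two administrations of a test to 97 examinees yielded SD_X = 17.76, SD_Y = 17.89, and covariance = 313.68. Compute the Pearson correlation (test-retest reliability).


r = cov(X,Y) / (SD_X * SD_Y)
r = 313.68 / (17.76 * 17.89)
r = 313.68 / 317.7264
r = 0.9873

0.9873


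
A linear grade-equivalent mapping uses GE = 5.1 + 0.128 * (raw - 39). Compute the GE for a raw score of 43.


raw - median = 43 - 39 = 4
slope * diff = 0.128 * 4 = 0.512
GE = 5.1 + 0.512
GE = 5.612

5.612


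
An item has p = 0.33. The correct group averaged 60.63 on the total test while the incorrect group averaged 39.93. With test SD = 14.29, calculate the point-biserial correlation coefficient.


q = 1 - p = 0.67
rpb = ((M1 - M0) / SD) * sqrt(p * q)
rpb = ((60.63 - 39.93) / 14.29) * sqrt(0.33 * 0.67)
rpb = 0.6811

0.6811


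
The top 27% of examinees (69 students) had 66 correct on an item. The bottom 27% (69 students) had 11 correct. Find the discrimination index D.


p_upper = 66/69 = 0.9565
p_lower = 11/69 = 0.1594
D = 0.9565 - 0.1594 = 0.7971

0.7971


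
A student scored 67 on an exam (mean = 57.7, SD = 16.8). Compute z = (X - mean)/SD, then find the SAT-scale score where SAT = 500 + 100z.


z = (X - mean) / SD = (67 - 57.7) / 16.8
z = 9.3 / 16.8
z = 0.5536
SAT-scale = SAT = 500 + 100z
Carry z at full precision (z = 9.3 / 16.8) into the conversion:
SAT-scale = 500 + 100 * (9.3 / 16.8) = 500 + 930 / 16.8
SAT-scale = 500 + 55.3571
SAT-scale = 555.3571

555.3571


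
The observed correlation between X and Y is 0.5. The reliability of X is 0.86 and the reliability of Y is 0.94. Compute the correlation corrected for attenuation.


r_corrected = rxy / sqrt(rxx * ryy)
= 0.5 / sqrt(0.86 * 0.94)
= 0.5 / sqrt(0.8084)
= 0.5 / 0.899111
r_corrected = 0.5561

0.5561


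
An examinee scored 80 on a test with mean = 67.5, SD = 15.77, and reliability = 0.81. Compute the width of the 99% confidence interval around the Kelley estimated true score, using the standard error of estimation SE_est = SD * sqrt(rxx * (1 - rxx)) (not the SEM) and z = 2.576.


True score estimate = 0.81*80 + 0.19*67.5 = 77.625
SE_est = SD * sqrt(rxx * (1 - rxx)) = 15.77 * sqrt(0.81 * 0.19) = 15.77 * sqrt(0.1539) = 6.186585
CI = T_est +/- z * SE_est, so width = 2 * z * SE_est = 2 * 2.576 * 6.186585
Width = 31.8733

31.8733


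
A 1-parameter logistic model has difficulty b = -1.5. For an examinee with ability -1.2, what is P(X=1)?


theta - b = -1.2 - -1.5 = 0.3
exp(-(theta - b)) = exp(-0.3) = 0.7408
P = 1 / (1 + 0.7408)
P = 0.5744

0.5744


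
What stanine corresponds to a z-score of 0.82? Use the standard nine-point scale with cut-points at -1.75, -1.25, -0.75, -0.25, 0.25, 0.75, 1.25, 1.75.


Stanine boundaries: [-1.75, -1.25, -0.75, -0.25, 0.25, 0.75, 1.25, 1.75]
z = 0.82
Check each boundary:
  z >= -1.75 -> could be stanine 2
  z >= -1.25 -> could be stanine 3
  z >= -0.75 -> could be stanine 4
  z >= -0.25 -> could be stanine 5
  z >= 0.25 -> could be stanine 6
  z >= 0.75 -> could be stanine 7
  z < 1.25
  z < 1.75
Highest qualifying boundary gives stanine = 7

7


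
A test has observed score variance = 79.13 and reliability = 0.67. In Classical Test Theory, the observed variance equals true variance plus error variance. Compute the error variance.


var_true = rxx * var_obs = 0.67 * 79.13 = 53.0171
var_error = var_obs - var_true
var_error = 79.13 - 53.0171
var_error = 26.1129

26.1129


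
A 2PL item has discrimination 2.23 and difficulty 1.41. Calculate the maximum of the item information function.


For 2PL, max info at theta = b = 1.41
I_max = a^2 / 4 = 2.23^2 / 4
= 4.9729 / 4
I_max = 1.2432

1.2432


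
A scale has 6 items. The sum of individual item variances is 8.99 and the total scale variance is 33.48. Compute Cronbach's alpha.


alpha = (k/(k-1)) * (1 - sum(si^2)/s_total^2)
= (6/5) * (1 - 8.99/33.48)
alpha = 0.8778

0.8778


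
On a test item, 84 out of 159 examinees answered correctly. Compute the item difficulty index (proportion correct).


Item difficulty p = number correct / total examinees
p = 84 / 159
p = 0.5283

0.5283


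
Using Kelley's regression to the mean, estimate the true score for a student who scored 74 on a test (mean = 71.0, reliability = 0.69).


T_est = rxx * X + (1 - rxx) * mean
T_est = 0.69 * 74 + 0.31 * 71.0
T_est = 51.06 + 22.01
T_est = 73.07

73.07


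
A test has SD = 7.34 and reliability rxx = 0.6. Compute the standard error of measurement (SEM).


SEM = SD * sqrt(1 - rxx)
SEM = 7.34 * sqrt(1 - 0.6)
SEM = 7.34 * sqrt(0.4) = 7.34 * 0.632456
SEM = 4.6422

4.6422


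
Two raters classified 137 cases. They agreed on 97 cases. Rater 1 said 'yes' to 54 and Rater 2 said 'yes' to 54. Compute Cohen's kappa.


P_o = 97/137 = 0.708029
P_e = (54*54 + 83*83) / 18769 = 0.522404
kappa = (P_o - P_e) / (1 - P_e)
kappa = (0.708029 - 0.522404) / (1 - 0.522404)
kappa = 0.3887

0.3887


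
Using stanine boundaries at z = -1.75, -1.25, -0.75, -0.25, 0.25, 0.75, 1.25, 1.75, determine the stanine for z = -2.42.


Stanine boundaries: [-1.75, -1.25, -0.75, -0.25, 0.25, 0.75, 1.25, 1.75]
z = -2.42
Check each boundary:
  z < -1.75
  z < -1.25
  z < -0.75
  z < -0.25
  z < 0.25
  z < 0.75
  z < 1.25
  z < 1.75
Highest qualifying boundary gives stanine = 1

1


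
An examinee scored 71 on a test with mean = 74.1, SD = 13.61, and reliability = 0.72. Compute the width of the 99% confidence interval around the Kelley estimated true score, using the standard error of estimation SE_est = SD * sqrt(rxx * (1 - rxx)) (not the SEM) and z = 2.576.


True score estimate = 0.72*71 + 0.28*74.1 = 71.868
SE_est = SD * sqrt(rxx * (1 - rxx)) = 13.61 * sqrt(0.72 * 0.28) = 13.61 * sqrt(0.2016) = 6.110875
CI = T_est +/- z * SE_est, so width = 2 * z * SE_est = 2 * 2.576 * 6.110875
Width = 31.4832

31.4832


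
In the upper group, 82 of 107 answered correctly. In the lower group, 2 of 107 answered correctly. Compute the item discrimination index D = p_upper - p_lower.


p_upper = 82/107 = 0.7664
p_lower = 2/107 = 0.0187
D = 0.7664 - 0.0187 = 0.7477

0.7477


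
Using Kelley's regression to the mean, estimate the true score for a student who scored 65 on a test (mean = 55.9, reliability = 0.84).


T_est = rxx * X + (1 - rxx) * mean
T_est = 0.84 * 65 + 0.16 * 55.9
T_est = 54.6 + 8.944
T_est = 63.544

63.544


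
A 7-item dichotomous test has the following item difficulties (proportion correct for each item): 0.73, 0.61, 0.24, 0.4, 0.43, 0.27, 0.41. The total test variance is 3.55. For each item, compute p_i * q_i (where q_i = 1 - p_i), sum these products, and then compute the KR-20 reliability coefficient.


For each item, compute p_i * q_i:
  Item 1: 0.73 * 0.27 = 0.1971
  Item 2: 0.61 * 0.39 = 0.2379
  Item 3: 0.24 * 0.76 = 0.1824
  Item 4: 0.4 * 0.6 = 0.24
  Item 5: 0.43 * 0.57 = 0.2451
  Item 6: 0.27 * 0.73 = 0.1971
  Item 7: 0.41 * 0.59 = 0.2419
Sum(p_i * q_i) = 0.1971 + 0.2379 + 0.1824 + 0.24 + 0.2451 + 0.1971 + 0.2419 = 1.5415
KR-20 = (k/(k-1)) * (1 - Sum(p_i*q_i) / Var_total)
= (7/6) * (1 - 1.5415/3.55)
= 1.1667 * 0.5658
KR-20 = 0.6601

0.6601


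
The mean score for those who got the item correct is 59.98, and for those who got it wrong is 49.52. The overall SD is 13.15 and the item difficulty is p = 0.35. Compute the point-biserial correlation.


q = 1 - p = 0.65
rpb = ((M1 - M0) / SD) * sqrt(p * q)
rpb = ((59.98 - 49.52) / 13.15) * sqrt(0.35 * 0.65)
rpb = 0.3794

0.3794


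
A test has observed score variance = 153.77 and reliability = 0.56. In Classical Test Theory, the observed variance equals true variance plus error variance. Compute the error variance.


var_true = rxx * var_obs = 0.56 * 153.77 = 86.1112
var_error = var_obs - var_true
var_error = 153.77 - 86.1112
var_error = 67.6588

67.6588


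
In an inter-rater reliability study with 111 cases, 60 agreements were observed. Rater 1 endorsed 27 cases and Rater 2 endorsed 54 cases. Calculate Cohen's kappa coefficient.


P_o = 60/111 = 0.540541
P_e = (27*54 + 84*57) / 12321 = 0.506939
kappa = (P_o - P_e) / (1 - P_e)
kappa = (0.540541 - 0.506939) / (1 - 0.506939)
kappa = 0.0681

0.0681


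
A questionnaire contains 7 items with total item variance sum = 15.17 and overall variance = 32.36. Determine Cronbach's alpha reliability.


alpha = (k/(k-1)) * (1 - sum(si^2)/s_total^2)
= (7/6) * (1 - 15.17/32.36)
alpha = 0.6197

0.6197


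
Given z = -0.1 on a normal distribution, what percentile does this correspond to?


CDF(z) = 0.5 * (1 + erf(z/sqrt(2)))
erf(-0.0707) = -0.0797
CDF = 0.4602
Percentile rank = 0.4602 * 100 = 46.02

46.02


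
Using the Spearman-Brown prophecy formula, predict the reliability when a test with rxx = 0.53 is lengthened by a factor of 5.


r_new = (n * rxx) / (1 + (n-1) * rxx)
r_new = (5 * 0.53) / (1 + 4 * 0.53)
r_new = 2.65 / 3.12
r_new = 0.8494

0.8494


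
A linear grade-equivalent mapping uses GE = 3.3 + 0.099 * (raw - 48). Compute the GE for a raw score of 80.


raw - median = 80 - 48 = 32
slope * diff = 0.099 * 32 = 3.168
GE = 3.3 + 3.168
GE = 6.468

6.468


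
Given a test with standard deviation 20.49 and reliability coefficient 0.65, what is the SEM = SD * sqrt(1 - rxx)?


SEM = SD * sqrt(1 - rxx)
SEM = 20.49 * sqrt(1 - 0.65)
SEM = 20.49 * sqrt(0.35) = 20.49 * 0.591608
SEM = 12.122

12.122


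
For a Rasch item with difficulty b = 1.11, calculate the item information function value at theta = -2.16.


P = 1/(1+exp(-(-2.16-1.11))) = 0.0366
I = P*(1-P) = 0.0366 * 0.9634
I = 0.0353

0.0353


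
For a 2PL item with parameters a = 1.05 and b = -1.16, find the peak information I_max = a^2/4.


For 2PL, max info at theta = b = -1.16
I_max = a^2 / 4 = 1.05^2 / 4
= 1.1025 / 4
I_max = 0.2756

0.2756


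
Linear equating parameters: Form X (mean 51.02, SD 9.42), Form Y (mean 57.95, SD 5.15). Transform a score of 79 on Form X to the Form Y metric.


slope = SD_Y / SD_X = 5.15 / 9.42 ~ 0.5467
intercept = mean_Y - slope * mean_X = 57.95 - (5.15 / 9.42) * 51.02 ~ 30.0569
Y = slope * X + intercept. To avoid rounding drift from the rounded slope/intercept, evaluate the equivalent form Y = mean_Y + SD_Y * (X - mean_X) / SD_X at full precision:
Y = 57.95 + 5.15 * (79 - 51.02) / 9.42
Y = 57.95 + 5.15 * 27.98 / 9.42
Y = 57.95 + 144.097 / 9.42
Y = 57.95 + 15.2969
Y = 73.2469

73.2469


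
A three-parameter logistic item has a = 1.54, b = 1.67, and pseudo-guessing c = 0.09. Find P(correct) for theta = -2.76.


logit = 1.54*(-2.76 - 1.67) = -6.8222
P* = 1/(1 + exp(--6.8222)) = 0.0011
P = 0.09 + (1 - 0.09) * 0.0011
P = 0.091

0.091


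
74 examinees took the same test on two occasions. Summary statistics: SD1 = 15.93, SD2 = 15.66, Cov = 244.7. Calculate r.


r = cov(X,Y) / (SD_X * SD_Y)
r = 244.7 / (15.93 * 15.66)
r = 244.7 / 249.4638
r = 0.9809

0.9809


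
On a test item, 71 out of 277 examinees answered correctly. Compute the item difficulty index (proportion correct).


Item difficulty p = number correct / total examinees
p = 71 / 277
p = 0.2563

0.2563


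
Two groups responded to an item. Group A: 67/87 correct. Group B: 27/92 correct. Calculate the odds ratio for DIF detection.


Odds_A = 67/20 = 3.35
Odds_B = 27/65 = 0.4154
OR = Odds_A / Odds_B = 3.35 / 0.4154
Exactly, OR = (67 * 65) / (20 * 27) = 4355 / 540
OR = 8.0648

8.0648


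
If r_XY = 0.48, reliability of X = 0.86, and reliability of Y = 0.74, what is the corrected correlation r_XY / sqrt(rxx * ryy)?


r_corrected = rxy / sqrt(rxx * ryy)
= 0.48 / sqrt(0.86 * 0.74)
= 0.48 / sqrt(0.6364)
= 0.48 / 0.797747
r_corrected = 0.6017

0.6017


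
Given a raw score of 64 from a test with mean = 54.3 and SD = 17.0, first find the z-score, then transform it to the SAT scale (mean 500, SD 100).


z = (X - mean) / SD = (64 - 54.3) / 17.0
z = 9.7 / 17.0
z = 0.5706
SAT-scale = SAT = 500 + 100z
Carry z at full precision (z = 9.7 / 17.0) into the conversion:
SAT-scale = 500 + 100 * (9.7 / 17.0) = 500 + 970 / 17.0
SAT-scale = 500 + 57.0588
SAT-scale = 557.0588

557.0588


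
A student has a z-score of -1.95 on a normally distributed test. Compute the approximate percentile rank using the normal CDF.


CDF(z) = 0.5 * (1 + erf(z/sqrt(2)))
erf(-1.3789) = -0.9488
CDF = 0.0256
Percentile rank = 0.0256 * 100 = 2.56

2.56


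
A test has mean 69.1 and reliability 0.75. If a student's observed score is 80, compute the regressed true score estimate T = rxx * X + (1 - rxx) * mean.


T_est = rxx * X + (1 - rxx) * mean
T_est = 0.75 * 80 + 0.25 * 69.1
T_est = 60.0 + 17.275
T_est = 77.275

77.275


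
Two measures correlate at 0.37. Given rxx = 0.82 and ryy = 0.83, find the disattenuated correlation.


r_corrected = rxy / sqrt(rxx * ryy)
= 0.37 / sqrt(0.82 * 0.83)
= 0.37 / sqrt(0.6806)
= 0.37 / 0.824985
r_corrected = 0.4485

0.4485


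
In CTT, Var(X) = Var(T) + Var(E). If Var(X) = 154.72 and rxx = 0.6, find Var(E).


var_true = rxx * var_obs = 0.6 * 154.72 = 92.832
var_error = var_obs - var_true
var_error = 154.72 - 92.832
var_error = 61.888

61.888


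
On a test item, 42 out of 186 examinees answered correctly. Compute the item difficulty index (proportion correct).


Item difficulty p = number correct / total examinees
p = 42 / 186
p = 0.2258

0.2258


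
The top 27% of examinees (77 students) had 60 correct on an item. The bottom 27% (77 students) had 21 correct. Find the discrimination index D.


p_upper = 60/77 = 0.7792
p_lower = 21/77 = 0.2727
D = 0.7792 - 0.2727 = 0.5065

0.5065


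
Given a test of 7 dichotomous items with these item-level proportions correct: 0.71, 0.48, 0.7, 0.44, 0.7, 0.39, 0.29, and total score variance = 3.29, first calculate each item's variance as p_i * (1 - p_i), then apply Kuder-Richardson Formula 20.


For each item, compute p_i * q_i:
  Item 1: 0.71 * 0.29 = 0.2059
  Item 2: 0.48 * 0.52 = 0.2496
  Item 3: 0.7 * 0.3 = 0.21
  Item 4: 0.44 * 0.56 = 0.2464
  Item 5: 0.7 * 0.3 = 0.21
  Item 6: 0.39 * 0.61 = 0.2379
  Item 7: 0.29 * 0.71 = 0.2059
Sum(p_i * q_i) = 0.2059 + 0.2496 + 0.21 + 0.2464 + 0.21 + 0.2379 + 0.2059 = 1.5657
KR-20 = (k/(k-1)) * (1 - Sum(p_i*q_i) / Var_total)
= (7/6) * (1 - 1.5657/3.29)
= 1.1667 * 0.5241
KR-20 = 0.6115

0.6115


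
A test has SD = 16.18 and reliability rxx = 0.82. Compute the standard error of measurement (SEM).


SEM = SD * sqrt(1 - rxx)
SEM = 16.18 * sqrt(1 - 0.82)
SEM = 16.18 * sqrt(0.18) = 16.18 * 0.424264
SEM = 6.8646

6.8646


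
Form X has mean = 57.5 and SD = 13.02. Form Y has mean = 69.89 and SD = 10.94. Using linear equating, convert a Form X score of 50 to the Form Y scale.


slope = SD_Y / SD_X = 10.94 / 13.02 ~ 0.8402
intercept = mean_Y - slope * mean_X = 69.89 - (10.94 / 13.02) * 57.5 ~ 21.5759
Y = slope * X + intercept. To avoid rounding drift from the rounded slope/intercept, evaluate the equivalent form Y = mean_Y + SD_Y * (X - mean_X) / SD_X at full precision:
Y = 69.89 + 10.94 * (50 - 57.5) / 13.02
Y = 69.89 - 10.94 * 7.5 / 13.02
Y = 69.89 - 82.05 / 13.02
Y = 69.89 - 6.3018
Y = 63.5882

63.5882


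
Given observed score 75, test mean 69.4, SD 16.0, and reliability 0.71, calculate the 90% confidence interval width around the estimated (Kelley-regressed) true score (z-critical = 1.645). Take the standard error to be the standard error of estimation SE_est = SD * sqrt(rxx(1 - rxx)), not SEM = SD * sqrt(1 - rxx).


True score estimate = 0.71*75 + 0.29*69.4 = 73.376
SE_est = SD * sqrt(rxx * (1 - rxx)) = 16.0 * sqrt(0.71 * 0.29) = 16.0 * sqrt(0.2059) = 7.260193
CI = T_est +/- z * SE_est, so width = 2 * z * SE_est = 2 * 1.645 * 7.260193
Width = 23.886

23.886


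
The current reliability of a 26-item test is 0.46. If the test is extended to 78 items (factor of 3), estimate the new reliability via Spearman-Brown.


r_new = (n * rxx) / (1 + (n-1) * rxx)
r_new = (3 * 0.46) / (1 + 2 * 0.46)
r_new = 1.38 / 1.92
r_new = 0.7188

0.7188


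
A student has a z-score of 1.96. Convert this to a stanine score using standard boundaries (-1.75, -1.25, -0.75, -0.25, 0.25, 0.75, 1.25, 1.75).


Stanine boundaries: [-1.75, -1.25, -0.75, -0.25, 0.25, 0.75, 1.25, 1.75]
z = 1.96
Check each boundary:
  z >= -1.75 -> could be stanine 2
  z >= -1.25 -> could be stanine 3
  z >= -0.75 -> could be stanine 4
  z >= -0.25 -> could be stanine 5
  z >= 0.25 -> could be stanine 6
  z >= 0.75 -> could be stanine 7
  z >= 1.25 -> could be stanine 8
  z >= 1.75 -> could be stanine 9
Highest qualifying boundary gives stanine = 9

9


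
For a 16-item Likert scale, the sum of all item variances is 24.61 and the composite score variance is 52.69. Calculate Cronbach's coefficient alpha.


alpha = (k/(k-1)) * (1 - sum(si^2)/s_total^2)
= (16/15) * (1 - 24.61/52.69)
alpha = 0.5685

0.5685


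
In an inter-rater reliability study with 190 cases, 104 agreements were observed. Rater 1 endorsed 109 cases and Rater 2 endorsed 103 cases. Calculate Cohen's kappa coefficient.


P_o = 104/190 = 0.547368
P_e = (109*103 + 81*87) / 36100 = 0.506205
kappa = (P_o - P_e) / (1 - P_e)
kappa = (0.547368 - 0.506205) / (1 - 0.506205)
kappa = 0.0834

0.0834


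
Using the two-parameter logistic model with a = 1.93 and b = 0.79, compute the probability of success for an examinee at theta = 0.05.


a*(theta - b) = 1.93 * (0.05 - 0.79) = -1.4282
exp(--1.4282) = 4.1712
P = 1 / (1 + 4.1712)
P = 0.1934

0.1934


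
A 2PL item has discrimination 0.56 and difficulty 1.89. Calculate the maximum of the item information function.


For 2PL, max info at theta = b = 1.89
I_max = a^2 / 4 = 0.56^2 / 4
= 0.3136 / 4
I_max = 0.0784

0.0784


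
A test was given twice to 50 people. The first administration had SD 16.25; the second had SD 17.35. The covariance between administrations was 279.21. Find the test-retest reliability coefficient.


r = cov(X,Y) / (SD_X * SD_Y)
r = 279.21 / (16.25 * 17.35)
r = 279.21 / 281.9375
r = 0.9903

0.9903


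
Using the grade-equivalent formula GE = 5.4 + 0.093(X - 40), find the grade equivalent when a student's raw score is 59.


raw - median = 59 - 40 = 19
slope * diff = 0.093 * 19 = 1.767
GE = 5.4 + 1.767
GE = 7.167

7.167


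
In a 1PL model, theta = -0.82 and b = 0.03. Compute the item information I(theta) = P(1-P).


P = 1/(1+exp(-(-0.82-0.03))) = 0.2994
I = P*(1-P) = 0.2994 * 0.7006
I = 0.2098

0.2098


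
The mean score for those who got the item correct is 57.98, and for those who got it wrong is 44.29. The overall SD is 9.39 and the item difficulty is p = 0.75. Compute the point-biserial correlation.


q = 1 - p = 0.25
rpb = ((M1 - M0) / SD) * sqrt(p * q)
rpb = ((57.98 - 44.29) / 9.39) * sqrt(0.75 * 0.25)
rpb = 0.6313

0.6313


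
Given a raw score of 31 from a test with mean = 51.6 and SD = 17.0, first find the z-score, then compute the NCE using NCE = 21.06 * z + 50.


z = (X - mean) / SD = (31 - 51.6) / 17.0
z = -20.6 / 17.0
z = -1.2118
NCE = NCE = 21.06z + 50
Carry z at full precision (z = -20.6 / 17.0) into the conversion:
NCE = 21.06 * (-20.6 / 17.0) + 50 = -433.836 / 17.0 + 50
NCE = -25.5198 + 50
NCE = 24.4802

24.4802


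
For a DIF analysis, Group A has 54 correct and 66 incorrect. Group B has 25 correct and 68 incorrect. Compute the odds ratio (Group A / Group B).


Odds_A = 54/66 = 0.8182
Odds_B = 25/68 = 0.3676
OR = Odds_A / Odds_B = 0.8182 / 0.3676
Exactly, OR = (54 * 68) / (66 * 25) = 3672 / 1650
OR = 2.2255

2.2255


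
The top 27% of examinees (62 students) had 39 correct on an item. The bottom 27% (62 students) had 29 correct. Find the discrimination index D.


p_upper = 39/62 = 0.629
p_lower = 29/62 = 0.4677
D = 0.629 - 0.4677 = 0.1613

0.1613
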